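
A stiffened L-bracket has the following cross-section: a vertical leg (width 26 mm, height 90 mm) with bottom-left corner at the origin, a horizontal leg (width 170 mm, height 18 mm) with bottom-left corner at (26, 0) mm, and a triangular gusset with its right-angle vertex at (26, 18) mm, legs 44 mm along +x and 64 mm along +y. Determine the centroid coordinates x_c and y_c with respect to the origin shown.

Part | A | x̄ᵢ | ȳᵢ | A·x̄ᵢ | A·ȳᵢ
vertical leg | 2340.00 | 13.00 | 45.00 | 30420.00 | 105300.00
horizontal leg | 3060.00 | 111.00 | 9.00 | 339660.00 | 27540.00
gusset | 1408.00 | 40.67 | 39.33 | 57258.67 | 55381.33
Σ | 6808.00 |  |  | 427338.67 | 188221.33
x_c = 427338.67 / 6808.00 = 62.77 mm
y_c = 188221.33 / 6808.00 = 27.65 mm

x_c = 62.77 mm, y_c = 27.65 mm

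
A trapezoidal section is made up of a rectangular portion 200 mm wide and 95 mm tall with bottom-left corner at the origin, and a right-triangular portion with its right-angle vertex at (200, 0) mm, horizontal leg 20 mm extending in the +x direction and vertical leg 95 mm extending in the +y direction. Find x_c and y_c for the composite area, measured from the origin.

x_c = 105.08 mm, y_c = 46.75 mm

rectangular portion: A = 200 × 95 = 19000.00, centroid at (100.00, 47.50).
triangular portion: A = ½·20·95 = 950.00, centroid at (206.67, 31.67).
ΣA = 19950.00 mm²
ΣAx_c = (19000.00)(100.00) + (950.00)(206.67) = 2096333.33 mm³
ΣAy_c = (19000.00)(47.50) + (950.00)(31.67) = 932583.33 mm³
x_c = 2096333.33 / 19950.00 = 105.08 mm
y_c = 932583.33 / 19950.00 = 46.75 mm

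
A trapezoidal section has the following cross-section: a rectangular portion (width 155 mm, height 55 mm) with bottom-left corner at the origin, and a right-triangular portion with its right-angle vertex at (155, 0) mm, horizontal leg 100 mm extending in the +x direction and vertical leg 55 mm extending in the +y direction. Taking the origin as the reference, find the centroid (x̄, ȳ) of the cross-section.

x̄ = 104.53 mm, ȳ = 25.26 mm

Part | A | x̄ᵢ | ȳᵢ | A·x̄ᵢ | A·ȳᵢ
rectangular portion | 8525.00 | 77.50 | 27.50 | 660687.50 | 234437.50
triangular portion | 2750.00 | 188.33 | 18.33 | 517916.67 | 50416.67
Σ | 11275.00 |  |  | 1178604.17 | 284854.17
x̄ = 1178604.17 / 11275.00 = 104.53 mm
ȳ = 284854.17 / 11275.00 = 25.26 mm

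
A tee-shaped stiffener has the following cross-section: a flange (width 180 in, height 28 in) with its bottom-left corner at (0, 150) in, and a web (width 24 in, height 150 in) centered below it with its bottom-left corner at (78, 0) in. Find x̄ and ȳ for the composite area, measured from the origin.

web: A = 24 × 150 = 3600.00, centroid at (90.00, 75.00).
flange: A = 180 × 28 = 5040.00, centroid at (90.00, 164.00).
ΣA = 8640.00 in²
ΣAx̄ = (3600.00)(90.00) + (5040.00)(90.00) = 777600.00 in³
ΣAȳ = (3600.00)(75.00) + (5040.00)(164.00) = 1096560.00 in³
x̄ = 777600.00 / 8640.00 = 90.00 in
ȳ = 1096560.00 / 8640.00 = 126.92 in

x̄ = 90.00 in, ȳ = 126.92 in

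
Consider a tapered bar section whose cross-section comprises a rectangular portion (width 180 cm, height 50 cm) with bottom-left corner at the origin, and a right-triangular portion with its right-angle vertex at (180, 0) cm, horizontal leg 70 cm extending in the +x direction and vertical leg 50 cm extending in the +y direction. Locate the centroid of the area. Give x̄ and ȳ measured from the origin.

rectangular portion: A = 180 × 50 = 9000.00, centroid at (90.00, 25.00).
triangular portion: A = ½·70·50 = 1750.00, centroid at (203.33, 16.67).
ΣA = 10750.00 cm², ΣAx̄ = 1165833.33 cm³, ΣAȳ = 254166.67 cm³.
x̄ = 1165833.33/10750.00 = 108.45 cm; ȳ = 254166.67/10750.00 = 23.64 cm.

x̄ = 108.45 cm, ȳ = 23.64 cm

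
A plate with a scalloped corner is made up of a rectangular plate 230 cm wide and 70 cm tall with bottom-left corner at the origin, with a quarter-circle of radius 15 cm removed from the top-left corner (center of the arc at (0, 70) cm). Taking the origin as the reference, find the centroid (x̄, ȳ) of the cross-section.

Part | A | x̄ᵢ | ȳᵢ | A·x̄ᵢ | A·ȳᵢ
plate | 16100.00 | 115.00 | 35.00 | 1851500.00 | 563500.00
removed quarter-circle | -176.71 | 6.37 | 63.63 | -1125.00 | -11245.02
Σ | 15923.29 |  |  | 1850375.00 | 552254.98
x̄ = 1850375.00 / 15923.29 = 116.21 cm
ȳ = 552254.98 / 15923.29 = 34.68 cm

x̄ = 116.21 cm, ȳ = 34.68 cm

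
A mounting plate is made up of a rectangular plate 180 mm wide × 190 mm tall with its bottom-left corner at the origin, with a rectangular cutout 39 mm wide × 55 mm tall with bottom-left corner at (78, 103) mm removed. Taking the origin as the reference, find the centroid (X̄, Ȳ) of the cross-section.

Part | A | x̄ᵢ | ȳᵢ | A·x̄ᵢ | A·ȳᵢ
plate | 34200.00 | 90.00 | 95.00 | 3078000.00 | 3249000.00
hole | -2145.00 | 97.50 | 130.50 | -209137.50 | -279922.50
Σ | 32055.00 |  |  | 2868862.50 | 2969077.50
X̄ = 2868862.50 / 32055.00 = 89.50 mm
Ȳ = 2969077.50 / 32055.00 = 92.62 mm

X̄ = 89.50 mm, Ȳ = 92.62 mm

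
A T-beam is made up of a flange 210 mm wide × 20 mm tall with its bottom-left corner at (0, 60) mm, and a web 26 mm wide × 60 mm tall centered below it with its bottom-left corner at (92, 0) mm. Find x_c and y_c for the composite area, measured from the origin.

x_c = 105.00 mm, y_c = 59.17 mm

Part | A | x̄ᵢ | ȳᵢ | A·x̄ᵢ | A·ȳᵢ
web | 1560.00 | 105.00 | 30.00 | 163800.00 | 46800.00
flange | 4200.00 | 105.00 | 70.00 | 441000.00 | 294000.00
Σ | 5760.00 |  |  | 604800.00 | 340800.00
x_c = 604800.00 / 5760.00 = 105.00 mm
y_c = 340800.00 / 5760.00 = 59.17 mm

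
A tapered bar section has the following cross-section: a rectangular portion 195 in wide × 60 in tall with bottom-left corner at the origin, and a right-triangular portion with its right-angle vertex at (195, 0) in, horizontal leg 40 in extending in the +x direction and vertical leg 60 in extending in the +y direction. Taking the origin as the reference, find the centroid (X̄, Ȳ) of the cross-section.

rectangular portion: A = 195 × 60 = 11700.00, centroid at (97.50, 30.00).
triangular portion: A = ½·40·60 = 1200.00, centroid at (208.33, 20.00).
ΣA = 12900.00 in²
ΣAX̄ = (11700.00)(97.50) + (1200.00)(208.33) = 1390750.00 in³
ΣAȲ = (11700.00)(30.00) + (1200.00)(20.00) = 375000.00 in³
X̄ = 1390750.00 / 12900.00 = 107.81 in
Ȳ = 375000.00 / 12900.00 = 29.07 in

X̄ = 107.81 in, Ȳ = 29.07 in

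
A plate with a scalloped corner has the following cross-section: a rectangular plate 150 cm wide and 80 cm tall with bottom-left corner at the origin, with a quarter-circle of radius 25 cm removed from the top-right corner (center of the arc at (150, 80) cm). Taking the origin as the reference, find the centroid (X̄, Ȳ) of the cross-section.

plate: A = 150 × 80 = 12000.00, centroid at (75.00, 40.00).
removed quarter-circle: A = −¼π·25² = -490.87, centroid at (139.39, 69.39).
ΣA = 11509.13 cm², ΣAX̄ = 831577.26 cm³, ΣAȲ = 445938.43 cm³.
X̄ = 831577.26/11509.13 = 72.25 cm; Ȳ = 445938.43/11509.13 = 38.75 cm.

X̄ = 72.25 cm, Ȳ = 38.75 cm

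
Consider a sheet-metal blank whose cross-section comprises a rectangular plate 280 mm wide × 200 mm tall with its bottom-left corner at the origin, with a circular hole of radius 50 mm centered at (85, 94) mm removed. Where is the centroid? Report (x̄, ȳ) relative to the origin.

x̄ = 148.97 mm, ȳ = 100.98 mm

plate: A = 280 × 200 = 56000.00, centroid at (140.00, 100.00).
hole: A = −π·50² = -7853.98, centroid at (85.00, 94.00).
ΣA = 48146.02 mm²
ΣAx̄ = (56000.00)(140.00) + (-7853.98)(85.00) = 7172411.56 mm³
ΣAȳ = (56000.00)(100.00) + (-7853.98)(94.00) = 4861725.73 mm³
x̄ = 7172411.56 / 48146.02 = 148.97 mm
ȳ = 4861725.73 / 48146.02 = 100.98 mm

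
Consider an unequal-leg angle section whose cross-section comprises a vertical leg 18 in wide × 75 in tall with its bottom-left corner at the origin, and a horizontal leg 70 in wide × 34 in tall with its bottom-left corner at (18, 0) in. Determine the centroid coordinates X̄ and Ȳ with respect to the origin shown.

X̄ = 37.08 in, Ȳ = 24.42 in

vertical leg: A = 18 × 75 = 1350.00, centroid at (9.00, 37.50).
horizontal leg: A = 70 × 34 = 2380.00, centroid at (53.00, 17.00).
ΣA = 3730.00 in², ΣAX̄ = 138290.00 in³, ΣAȲ = 91085.00 in³.
X̄ = 138290.00/3730.00 = 37.08 in; Ȳ = 91085.00/3730.00 = 24.42 in.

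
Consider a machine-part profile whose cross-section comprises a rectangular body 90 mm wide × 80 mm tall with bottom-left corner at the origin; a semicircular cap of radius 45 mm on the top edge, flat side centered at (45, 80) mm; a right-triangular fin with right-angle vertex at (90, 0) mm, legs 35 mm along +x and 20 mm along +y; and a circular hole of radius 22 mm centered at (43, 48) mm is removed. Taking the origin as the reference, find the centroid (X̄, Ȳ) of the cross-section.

rectangular body: A = 90 × 80 = 7200.00, centroid at (45.00, 40.00).
semicircular top: A = ½π·45² = 3180.86, centroid at (45.00, 99.10).
triangular fin: A = ½·35·20 = 350.00, centroid at (101.67, 6.67).
hole: A = −π·22² = -1520.53, centroid at (43.00, 48.00).
ΣA = 9210.33 mm², ΣAX̄ = 437339.32 mm³, ΣAȲ = 532566.86 mm³.
X̄ = 437339.32/9210.33 = 47.48 mm; Ȳ = 532566.86/9210.33 = 57.82 mm.

X̄ = 47.48 mm, Ȳ = 57.82 mm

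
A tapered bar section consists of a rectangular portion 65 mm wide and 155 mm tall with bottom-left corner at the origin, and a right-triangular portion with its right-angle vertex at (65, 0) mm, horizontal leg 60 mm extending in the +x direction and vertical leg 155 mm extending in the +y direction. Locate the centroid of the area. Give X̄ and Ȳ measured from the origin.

X̄ = 49.08 mm, Ȳ = 69.34 mm

rectangular portion: A = 65 × 155 = 10075.00, centroid at (32.50, 77.50).
triangular portion: A = ½·60·155 = 4650.00, centroid at (85.00, 51.67).
ΣA = 14725.00 mm²
ΣAX̄ = (10075.00)(32.50) + (4650.00)(85.00) = 722687.50 mm³
ΣAȲ = (10075.00)(77.50) + (4650.00)(51.67) = 1021062.50 mm³
X̄ = 722687.50 / 14725.00 = 49.08 mm
Ȳ = 1021062.50 / 14725.00 = 69.34 mm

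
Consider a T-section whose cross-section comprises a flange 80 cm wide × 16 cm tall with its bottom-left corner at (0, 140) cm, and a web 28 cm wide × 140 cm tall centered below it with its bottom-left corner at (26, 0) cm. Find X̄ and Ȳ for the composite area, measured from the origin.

Part | A | x̄ᵢ | ȳᵢ | A·x̄ᵢ | A·ȳᵢ
web | 3920.00 | 40.00 | 70.00 | 156800.00 | 274400.00
flange | 1280.00 | 40.00 | 148.00 | 51200.00 | 189440.00
Σ | 5200.00 |  |  | 208000.00 | 463840.00
X̄ = 208000.00 / 5200.00 = 40.00 cm
Ȳ = 463840.00 / 5200.00 = 89.20 cm

X̄ = 40.00 cm, Ȳ = 89.20 cm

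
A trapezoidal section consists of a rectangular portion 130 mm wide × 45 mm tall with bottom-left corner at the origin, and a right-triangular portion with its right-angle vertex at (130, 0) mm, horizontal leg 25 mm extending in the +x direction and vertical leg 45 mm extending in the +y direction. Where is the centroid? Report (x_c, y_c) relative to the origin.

rectangular portion: A = 130 × 45 = 5850.00, centroid at (65.00, 22.50).
triangular portion: A = ½·25·45 = 562.50, centroid at (138.33, 15.00).
ΣA = 6412.50 mm²
ΣAx_c = (5850.00)(65.00) + (562.50)(138.33) = 458062.50 mm³
ΣAy_c = (5850.00)(22.50) + (562.50)(15.00) = 140062.50 mm³
x_c = 458062.50 / 6412.50 = 71.43 mm
y_c = 140062.50 / 6412.50 = 21.84 mm

x_c = 71.43 mm, y_c = 21.84 mm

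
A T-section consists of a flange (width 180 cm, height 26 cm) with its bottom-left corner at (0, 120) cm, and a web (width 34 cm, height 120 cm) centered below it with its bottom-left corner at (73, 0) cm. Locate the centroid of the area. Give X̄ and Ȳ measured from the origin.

web: A = 34 × 120 = 4080.00, centroid at (90.00, 60.00).
flange: A = 180 × 26 = 4680.00, centroid at (90.00, 133.00).
ΣA = 8760.00 cm²
ΣAX̄ = (4080.00)(90.00) + (4680.00)(90.00) = 788400.00 cm³
ΣAȲ = (4080.00)(60.00) + (4680.00)(133.00) = 867240.00 cm³
X̄ = 788400.00 / 8760.00 = 90.00 cm
Ȳ = 867240.00 / 8760.00 = 99.00 cm

X̄ = 90.00 cm, Ȳ = 99.00 cm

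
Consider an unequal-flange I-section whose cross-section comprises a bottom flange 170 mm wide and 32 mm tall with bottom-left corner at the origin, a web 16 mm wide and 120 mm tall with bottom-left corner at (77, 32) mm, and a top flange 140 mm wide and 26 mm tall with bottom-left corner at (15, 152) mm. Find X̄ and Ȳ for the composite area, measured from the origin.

bottom flange: A = 170 × 32 = 5440.00, centroid at (85.00, 16.00).
web: A = 16 × 120 = 1920.00, centroid at (85.00, 92.00).
top flange: A = 140 × 26 = 3640.00, centroid at (85.00, 165.00).
ΣA = 11000.00 mm²
ΣAX̄ = (5440.00)(85.00) + (1920.00)(85.00) + (3640.00)(85.00) = 935000.00 mm³
ΣAȲ = (5440.00)(16.00) + (1920.00)(92.00) + (3640.00)(165.00) = 864280.00 mm³
X̄ = 935000.00 / 11000.00 = 85.00 mm
Ȳ = 864280.00 / 11000.00 = 78.57 mm

X̄ = 85.00 mm, Ȳ = 78.57 mm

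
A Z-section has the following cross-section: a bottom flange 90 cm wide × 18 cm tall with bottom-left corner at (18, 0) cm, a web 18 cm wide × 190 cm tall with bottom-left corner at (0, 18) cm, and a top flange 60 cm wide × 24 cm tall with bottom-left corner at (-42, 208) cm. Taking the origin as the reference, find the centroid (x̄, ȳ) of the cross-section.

x̄ = 17.83 cm, ȳ = 110.78 cm

Part | A | x̄ᵢ | ȳᵢ | A·x̄ᵢ | A·ȳᵢ
bottom flange | 1620.00 | 63.00 | 9.00 | 102060.00 | 14580.00
web | 3420.00 | 9.00 | 113.00 | 30780.00 | 386460.00
top flange | 1440.00 | -12.00 | 220.00 | -17280.00 | 316800.00
Σ | 6480.00 |  |  | 115560.00 | 717840.00
x̄ = 115560.00 / 6480.00 = 17.83 cm
ȳ = 717840.00 / 6480.00 = 110.78 cm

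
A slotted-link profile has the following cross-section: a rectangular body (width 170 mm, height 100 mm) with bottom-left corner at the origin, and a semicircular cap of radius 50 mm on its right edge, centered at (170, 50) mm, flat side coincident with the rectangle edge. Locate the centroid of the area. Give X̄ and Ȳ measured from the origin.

X̄ = 104.93 mm, Ȳ = 50.00 mm

rectangular body: A = 170 × 100 = 17000.00, centroid at (85.00, 50.00).
semicircular end: A = ½π·50² = 3926.99, centroid at (191.22, 50.00).
ΣA = 20926.99 mm², ΣAX̄ = 2195921.77 mm³, ΣAȲ = 1046349.54 mm³.
X̄ = 2195921.77/20926.99 = 104.93 mm; Ȳ = 1046349.54/20926.99 = 50.00 mm.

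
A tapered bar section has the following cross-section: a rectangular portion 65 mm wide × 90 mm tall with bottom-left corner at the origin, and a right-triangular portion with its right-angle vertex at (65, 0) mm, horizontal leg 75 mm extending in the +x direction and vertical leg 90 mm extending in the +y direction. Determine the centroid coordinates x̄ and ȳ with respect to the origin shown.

Part | A | x̄ᵢ | ȳᵢ | A·x̄ᵢ | A·ȳᵢ
rectangular portion | 5850.00 | 32.50 | 45.00 | 190125.00 | 263250.00
triangular portion | 3375.00 | 90.00 | 30.00 | 303750.00 | 101250.00
Σ | 9225.00 |  |  | 493875.00 | 364500.00
x̄ = 493875.00 / 9225.00 = 53.54 mm
ȳ = 364500.00 / 9225.00 = 39.51 mm

x̄ = 53.54 mm, ȳ = 39.51 mm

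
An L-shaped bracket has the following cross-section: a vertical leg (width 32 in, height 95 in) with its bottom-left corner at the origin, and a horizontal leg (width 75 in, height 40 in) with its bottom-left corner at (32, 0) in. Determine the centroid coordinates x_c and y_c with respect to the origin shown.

vertical leg: A = 32 × 95 = 3040.00, centroid at (16.00, 47.50).
horizontal leg: A = 75 × 40 = 3000.00, centroid at (69.50, 20.00).
ΣA = 6040.00 in²
ΣAx_c = (3040.00)(16.00) + (3000.00)(69.50) = 257140.00 in³
ΣAy_c = (3040.00)(47.50) + (3000.00)(20.00) = 204400.00 in³
x_c = 257140.00 / 6040.00 = 42.57 in
y_c = 204400.00 / 6040.00 = 33.84 in

x_c = 42.57 in, y_c = 33.84 in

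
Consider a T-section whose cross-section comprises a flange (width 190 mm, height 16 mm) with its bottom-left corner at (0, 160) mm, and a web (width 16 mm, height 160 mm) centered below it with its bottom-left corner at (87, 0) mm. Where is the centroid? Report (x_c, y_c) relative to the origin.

Part | A | x̄ᵢ | ȳᵢ | A·x̄ᵢ | A·ȳᵢ
web | 2560.00 | 95.00 | 80.00 | 243200.00 | 204800.00
flange | 3040.00 | 95.00 | 168.00 | 288800.00 | 510720.00
Σ | 5600.00 |  |  | 532000.00 | 715520.00
x_c = 532000.00 / 5600.00 = 95.00 mm
y_c = 715520.00 / 5600.00 = 127.77 mm

x_c = 95.00 mm, y_c = 127.77 mm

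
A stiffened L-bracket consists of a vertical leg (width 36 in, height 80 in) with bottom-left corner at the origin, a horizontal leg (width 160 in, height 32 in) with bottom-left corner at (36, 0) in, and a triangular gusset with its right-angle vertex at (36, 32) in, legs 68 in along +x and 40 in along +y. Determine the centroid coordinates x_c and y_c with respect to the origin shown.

Part | A | x̄ᵢ | ȳᵢ | A·x̄ᵢ | A·ȳᵢ
vertical leg | 2880.00 | 18.00 | 40.00 | 51840.00 | 115200.00
horizontal leg | 5120.00 | 116.00 | 16.00 | 593920.00 | 81920.00
gusset | 1360.00 | 58.67 | 45.33 | 79786.67 | 61653.33
Σ | 9360.00 |  |  | 725546.67 | 258773.33
x_c = 725546.67 / 9360.00 = 77.52 in
y_c = 258773.33 / 9360.00 = 27.65 in

x_c = 77.52 in, y_c = 27.65 in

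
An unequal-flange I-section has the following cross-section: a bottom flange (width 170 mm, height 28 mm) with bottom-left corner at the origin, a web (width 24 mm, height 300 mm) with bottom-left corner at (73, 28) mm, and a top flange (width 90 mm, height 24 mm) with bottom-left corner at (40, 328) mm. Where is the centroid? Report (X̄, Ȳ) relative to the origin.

X̄ = 85.00 mm, Ȳ = 147.50 mm

Part | A | x̄ᵢ | ȳᵢ | A·x̄ᵢ | A·ȳᵢ
bottom flange | 4760.00 | 85.00 | 14.00 | 404600.00 | 66640.00
web | 7200.00 | 85.00 | 178.00 | 612000.00 | 1281600.00
top flange | 2160.00 | 85.00 | 340.00 | 183600.00 | 734400.00
Σ | 14120.00 |  |  | 1200200.00 | 2082640.00
X̄ = 1200200.00 / 14120.00 = 85.00 mm
Ȳ = 2082640.00 / 14120.00 = 147.50 mm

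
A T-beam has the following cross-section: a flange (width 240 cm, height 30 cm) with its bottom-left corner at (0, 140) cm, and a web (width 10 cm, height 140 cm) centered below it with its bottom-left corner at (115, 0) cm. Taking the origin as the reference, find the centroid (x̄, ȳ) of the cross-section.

x̄ = 120.00 cm, ȳ = 141.16 cm

Part | A | x̄ᵢ | ȳᵢ | A·x̄ᵢ | A·ȳᵢ
web | 1400.00 | 120.00 | 70.00 | 168000.00 | 98000.00
flange | 7200.00 | 120.00 | 155.00 | 864000.00 | 1116000.00
Σ | 8600.00 |  |  | 1032000.00 | 1214000.00
x̄ = 1032000.00 / 8600.00 = 120.00 cm
ȳ = 1214000.00 / 8600.00 = 141.16 cm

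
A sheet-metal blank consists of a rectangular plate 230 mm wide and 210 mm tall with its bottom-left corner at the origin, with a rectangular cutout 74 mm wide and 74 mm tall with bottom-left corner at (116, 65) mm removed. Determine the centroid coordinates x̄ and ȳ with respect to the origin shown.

plate: A = 230 × 210 = 48300.00, centroid at (115.00, 105.00).
hole: A = −(74 × 74) = -5476.00, centroid at (153.00, 102.00).
ΣA = 42824.00 mm²
ΣAx̄ = (48300.00)(115.00) + (-5476.00)(153.00) = 4716672.00 mm³
ΣAȳ = (48300.00)(105.00) + (-5476.00)(102.00) = 4512948.00 mm³
x̄ = 4716672.00 / 42824.00 = 110.14 mm
ȳ = 4512948.00 / 42824.00 = 105.38 mm

x̄ = 110.14 mm, ȳ = 105.38 mm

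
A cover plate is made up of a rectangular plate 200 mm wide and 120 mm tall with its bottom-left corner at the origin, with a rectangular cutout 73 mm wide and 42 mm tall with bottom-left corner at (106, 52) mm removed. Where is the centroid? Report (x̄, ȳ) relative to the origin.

plate: A = 200 × 120 = 24000.00, centroid at (100.00, 60.00).
hole: A = −(73 × 42) = -3066.00, centroid at (142.50, 73.00).
ΣA = 20934.00 mm², ΣAx̄ = 1963095.00 mm³, ΣAȳ = 1216182.00 mm³.
x̄ = 1963095.00/20934.00 = 93.78 mm; ȳ = 1216182.00/20934.00 = 58.10 mm.

x̄ = 93.78 mm, ȳ = 58.10 mm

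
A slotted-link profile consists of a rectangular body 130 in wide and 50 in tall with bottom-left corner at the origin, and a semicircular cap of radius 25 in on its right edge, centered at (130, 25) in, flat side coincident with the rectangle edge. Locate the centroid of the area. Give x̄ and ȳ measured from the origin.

rectangular body: A = 130 × 50 = 6500.00, centroid at (65.00, 25.00).
semicircular end: A = ½π·25² = 981.75, centroid at (140.61, 25.00).
ΣA = 7481.75 in², ΣAx̄ = 560543.87 in³, ΣAȳ = 187043.69 in³.
x̄ = 560543.87/7481.75 = 74.92 in; ȳ = 187043.69/7481.75 = 25.00 in.

x̄ = 74.92 in, ȳ = 25.00 in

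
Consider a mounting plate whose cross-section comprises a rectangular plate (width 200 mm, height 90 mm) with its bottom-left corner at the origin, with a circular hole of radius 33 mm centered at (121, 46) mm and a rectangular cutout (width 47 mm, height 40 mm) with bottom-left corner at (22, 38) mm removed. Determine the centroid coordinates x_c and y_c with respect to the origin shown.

plate: A = 200 × 90 = 18000.00, centroid at (100.00, 45.00).
hole 1: A = −π·33² = -3421.19, centroid at (121.00, 46.00).
hole 2: A = −(47 × 40) = -1880.00, centroid at (45.50, 58.00).
ΣA = 12698.81 mm²
ΣAx_c = (18000.00)(100.00) + (-3421.19)(121.00) + (-1880.00)(45.50) = 1300495.48 mm³
ΣAy_c = (18000.00)(45.00) + (-3421.19)(46.00) + (-1880.00)(58.00) = 543585.06 mm³
x_c = 1300495.48 / 12698.81 = 102.41 mm
y_c = 543585.06 / 12698.81 = 42.81 mm

x_c = 102.41 mm, y_c = 42.81 mm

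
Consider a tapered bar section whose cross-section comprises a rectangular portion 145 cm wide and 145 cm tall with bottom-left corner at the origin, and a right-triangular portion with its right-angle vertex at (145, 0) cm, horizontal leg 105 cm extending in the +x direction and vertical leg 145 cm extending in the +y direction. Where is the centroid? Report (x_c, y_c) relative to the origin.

rectangular portion: A = 145 × 145 = 21025.00, centroid at (72.50, 72.50).
triangular portion: A = ½·105·145 = 7612.50, centroid at (180.00, 48.33).
ΣA = 28637.50 cm², ΣAx_c = 2894562.50 cm³, ΣAy_c = 1892250.00 cm³.
x_c = 2894562.50/28637.50 = 101.08 cm; y_c = 1892250.00/28637.50 = 66.08 cm.

x_c = 101.08 cm, y_c = 66.08 cm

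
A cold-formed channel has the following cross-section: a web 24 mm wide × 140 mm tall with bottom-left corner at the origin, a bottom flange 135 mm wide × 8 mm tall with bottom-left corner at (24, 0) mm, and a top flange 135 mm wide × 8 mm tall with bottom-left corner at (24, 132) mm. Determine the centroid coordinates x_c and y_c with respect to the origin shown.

web: A = 24 × 140 = 3360.00, centroid at (12.00, 70.00).
bottom flange: A = 135 × 8 = 1080.00, centroid at (91.50, 4.00).
top flange: A = 135 × 8 = 1080.00, centroid at (91.50, 136.00).
ΣA = 5520.00 mm², ΣAx_c = 237960.00 mm³, ΣAy_c = 386400.00 mm³.
x_c = 237960.00/5520.00 = 43.11 mm; y_c = 386400.00/5520.00 = 70.00 mm.

x_c = 43.11 mm, y_c = 70.00 mm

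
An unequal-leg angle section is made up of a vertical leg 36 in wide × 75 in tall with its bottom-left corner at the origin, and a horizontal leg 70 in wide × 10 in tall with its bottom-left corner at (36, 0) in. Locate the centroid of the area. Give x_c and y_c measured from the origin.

x_c = 28.91 in, y_c = 30.81 in

vertical leg: A = 36 × 75 = 2700.00, centroid at (18.00, 37.50).
horizontal leg: A = 70 × 10 = 700.00, centroid at (71.00, 5.00).
ΣA = 3400.00 in²
ΣAx_c = (2700.00)(18.00) + (700.00)(71.00) = 98300.00 in³
ΣAy_c = (2700.00)(37.50) + (700.00)(5.00) = 104750.00 in³
x_c = 98300.00 / 3400.00 = 28.91 in
y_c = 104750.00 / 3400.00 = 30.81 in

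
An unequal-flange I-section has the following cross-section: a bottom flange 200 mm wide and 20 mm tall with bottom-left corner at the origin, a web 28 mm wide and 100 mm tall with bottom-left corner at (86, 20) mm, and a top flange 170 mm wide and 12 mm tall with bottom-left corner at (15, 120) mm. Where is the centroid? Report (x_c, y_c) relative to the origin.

x_c = 100.00 mm, y_c = 55.77 mm

Part | A | x̄ᵢ | ȳᵢ | A·x̄ᵢ | A·ȳᵢ
bottom flange | 4000.00 | 100.00 | 10.00 | 400000.00 | 40000.00
web | 2800.00 | 100.00 | 70.00 | 280000.00 | 196000.00
top flange | 2040.00 | 100.00 | 126.00 | 204000.00 | 257040.00
Σ | 8840.00 |  |  | 884000.00 | 493040.00
x_c = 884000.00 / 8840.00 = 100.00 mm
y_c = 493040.00 / 8840.00 = 55.77 mm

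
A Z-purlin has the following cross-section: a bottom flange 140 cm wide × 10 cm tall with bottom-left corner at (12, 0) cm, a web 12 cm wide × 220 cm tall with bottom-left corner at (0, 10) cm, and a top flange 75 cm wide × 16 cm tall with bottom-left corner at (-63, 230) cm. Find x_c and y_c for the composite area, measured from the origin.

Part | A | x̄ᵢ | ȳᵢ | A·x̄ᵢ | A·ȳᵢ
bottom flange | 1400.00 | 82.00 | 5.00 | 114800.00 | 7000.00
web | 2640.00 | 6.00 | 120.00 | 15840.00 | 316800.00
top flange | 1200.00 | -25.50 | 238.00 | -30600.00 | 285600.00
Σ | 5240.00 |  |  | 100040.00 | 609400.00
x_c = 100040.00 / 5240.00 = 19.09 cm
y_c = 609400.00 / 5240.00 = 116.30 cm

x_c = 19.09 cm, y_c = 116.30 cm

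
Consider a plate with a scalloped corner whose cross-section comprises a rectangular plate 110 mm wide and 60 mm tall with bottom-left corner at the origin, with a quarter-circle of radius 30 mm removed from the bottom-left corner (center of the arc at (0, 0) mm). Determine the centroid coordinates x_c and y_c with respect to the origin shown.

x_c = 60.07 mm, y_c = 32.07 mm

plate: A = 110 × 60 = 6600.00, centroid at (55.00, 30.00).
removed quarter-circle: A = −¼π·30² = -706.86, centroid at (12.73, 12.73).
ΣA = 5893.14 mm²
ΣAx_c = (6600.00)(55.00) + (-706.86)(12.73) = 354000.00 mm³
ΣAy_c = (6600.00)(30.00) + (-706.86)(12.73) = 189000.00 mm³
x_c = 354000.00 / 5893.14 = 60.07 mm
y_c = 189000.00 / 5893.14 = 32.07 mm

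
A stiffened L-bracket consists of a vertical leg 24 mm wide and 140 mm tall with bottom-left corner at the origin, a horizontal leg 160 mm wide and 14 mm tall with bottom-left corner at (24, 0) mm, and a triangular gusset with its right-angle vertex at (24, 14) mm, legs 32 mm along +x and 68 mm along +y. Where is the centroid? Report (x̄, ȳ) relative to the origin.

vertical leg: A = 24 × 140 = 3360.00, centroid at (12.00, 70.00).
horizontal leg: A = 160 × 14 = 2240.00, centroid at (104.00, 7.00).
gusset: A = ½·32·68 = 1088.00, centroid at (34.67, 36.67).
ΣA = 6688.00 mm², ΣAx̄ = 310997.33 mm³, ΣAȳ = 290773.33 mm³.
x̄ = 310997.33/6688.00 = 46.50 mm; ȳ = 290773.33/6688.00 = 43.48 mm.

x̄ = 46.50 mm, ȳ = 43.48 mm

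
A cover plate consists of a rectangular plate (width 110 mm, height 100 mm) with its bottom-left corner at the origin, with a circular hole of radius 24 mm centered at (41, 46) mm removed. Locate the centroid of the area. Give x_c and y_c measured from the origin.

x_c = 57.76 mm, y_c = 50.79 mm

Part | A | x̄ᵢ | ȳᵢ | A·x̄ᵢ | A·ȳᵢ
plate | 11000.00 | 55.00 | 50.00 | 605000.00 | 550000.00
hole | -1809.56 | 41.00 | 46.00 | -74191.85 | -83239.64
Σ | 9190.44 |  |  | 530808.15 | 466760.36
x_c = 530808.15 / 9190.44 = 57.76 mm
y_c = 466760.36 / 9190.44 = 50.79 mm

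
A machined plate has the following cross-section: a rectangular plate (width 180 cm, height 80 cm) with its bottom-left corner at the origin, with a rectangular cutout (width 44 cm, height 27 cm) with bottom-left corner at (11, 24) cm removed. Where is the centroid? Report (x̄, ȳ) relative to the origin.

Part | A | x̄ᵢ | ȳᵢ | A·x̄ᵢ | A·ȳᵢ
plate | 14400.00 | 90.00 | 40.00 | 1296000.00 | 576000.00
hole | -1188.00 | 33.00 | 37.50 | -39204.00 | -44550.00
Σ | 13212.00 |  |  | 1256796.00 | 531450.00
x̄ = 1256796.00 / 13212.00 = 95.13 cm
ȳ = 531450.00 / 13212.00 = 40.22 cm

x̄ = 95.13 cm, ȳ = 40.22 cm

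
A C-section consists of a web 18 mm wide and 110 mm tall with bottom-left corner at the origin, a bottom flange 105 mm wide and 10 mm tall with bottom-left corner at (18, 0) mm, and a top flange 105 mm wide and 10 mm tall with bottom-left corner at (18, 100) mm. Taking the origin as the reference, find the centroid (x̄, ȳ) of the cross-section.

x̄ = 40.65 mm, ȳ = 55.00 mm

web: A = 18 × 110 = 1980.00, centroid at (9.00, 55.00).
bottom flange: A = 105 × 10 = 1050.00, centroid at (70.50, 5.00).
top flange: A = 105 × 10 = 1050.00, centroid at (70.50, 105.00).
ΣA = 4080.00 mm², ΣAx̄ = 165870.00 mm³, ΣAȳ = 224400.00 mm³.
x̄ = 165870.00/4080.00 = 40.65 mm; ȳ = 224400.00/4080.00 = 55.00 mm.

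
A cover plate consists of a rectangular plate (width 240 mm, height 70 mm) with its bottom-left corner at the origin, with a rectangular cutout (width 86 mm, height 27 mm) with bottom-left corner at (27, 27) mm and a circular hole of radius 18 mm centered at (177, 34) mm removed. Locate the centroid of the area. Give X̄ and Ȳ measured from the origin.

plate: A = 240 × 70 = 16800.00, centroid at (120.00, 35.00).
hole 1: A = −(86 × 27) = -2322.00, centroid at (70.00, 40.50).
hole 2: A = −π·18² = -1017.88, centroid at (177.00, 34.00).
ΣA = 13460.12 mm², ΣAX̄ = 1673295.94 mm³, ΣAȲ = 459351.22 mm³.
X̄ = 1673295.94/13460.12 = 124.32 mm; Ȳ = 459351.22/13460.12 = 34.13 mm.

X̄ = 124.32 mm, Ȳ = 34.13 mm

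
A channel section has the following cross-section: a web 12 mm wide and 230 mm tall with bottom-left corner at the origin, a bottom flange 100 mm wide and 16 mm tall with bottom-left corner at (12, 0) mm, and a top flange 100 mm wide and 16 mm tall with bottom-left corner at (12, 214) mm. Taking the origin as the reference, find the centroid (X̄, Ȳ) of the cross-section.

X̄ = 36.07 mm, Ȳ = 115.00 mm

web: A = 12 × 230 = 2760.00, centroid at (6.00, 115.00).
bottom flange: A = 100 × 16 = 1600.00, centroid at (62.00, 8.00).
top flange: A = 100 × 16 = 1600.00, centroid at (62.00, 222.00).
ΣA = 5960.00 mm²
ΣAX̄ = (2760.00)(6.00) + (1600.00)(62.00) + (1600.00)(62.00) = 214960.00 mm³
ΣAȲ = (2760.00)(115.00) + (1600.00)(8.00) + (1600.00)(222.00) = 685400.00 mm³
X̄ = 214960.00 / 5960.00 = 36.07 mm
Ȳ = 685400.00 / 5960.00 = 115.00 mm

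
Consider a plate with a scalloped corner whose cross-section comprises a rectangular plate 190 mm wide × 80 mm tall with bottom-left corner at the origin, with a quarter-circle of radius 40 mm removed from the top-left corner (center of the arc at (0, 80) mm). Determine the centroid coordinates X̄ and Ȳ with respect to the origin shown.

plate: A = 190 × 80 = 15200.00, centroid at (95.00, 40.00).
removed quarter-circle: A = −¼π·40² = -1256.64, centroid at (16.98, 63.02).
ΣA = 13943.36 mm², ΣAX̄ = 1422666.67 mm³, ΣAȲ = 528802.37 mm³.
X̄ = 1422666.67/13943.36 = 102.03 mm; Ȳ = 528802.37/13943.36 = 37.93 mm.

X̄ = 102.03 mm, Ȳ = 37.93 mm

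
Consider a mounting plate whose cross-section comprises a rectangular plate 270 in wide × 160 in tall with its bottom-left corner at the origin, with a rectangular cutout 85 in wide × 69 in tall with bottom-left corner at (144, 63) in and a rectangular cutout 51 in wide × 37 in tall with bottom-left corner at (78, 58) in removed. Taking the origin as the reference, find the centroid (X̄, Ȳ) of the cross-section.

X̄ = 128.16 in, Ȳ = 77.29 in

plate: A = 270 × 160 = 43200.00, centroid at (135.00, 80.00).
hole 1: A = −(85 × 69) = -5865.00, centroid at (186.50, 97.50).
hole 2: A = −(51 × 37) = -1887.00, centroid at (103.50, 76.50).
ΣA = 35448.00 in²
ΣAX̄ = (43200.00)(135.00) + (-5865.00)(186.50) + (-1887.00)(103.50) = 4542873.00 in³
ΣAȲ = (43200.00)(80.00) + (-5865.00)(97.50) + (-1887.00)(76.50) = 2739807.00 in³
X̄ = 4542873.00 / 35448.00 = 128.16 in
Ȳ = 2739807.00 / 35448.00 = 77.29 in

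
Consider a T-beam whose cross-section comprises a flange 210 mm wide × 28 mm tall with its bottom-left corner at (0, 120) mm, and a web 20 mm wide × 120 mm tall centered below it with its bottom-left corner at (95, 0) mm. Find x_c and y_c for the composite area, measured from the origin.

x_c = 105.00 mm, y_c = 112.55 mm

Part | A | x̄ᵢ | ȳᵢ | A·x̄ᵢ | A·ȳᵢ
web | 2400.00 | 105.00 | 60.00 | 252000.00 | 144000.00
flange | 5880.00 | 105.00 | 134.00 | 617400.00 | 787920.00
Σ | 8280.00 |  |  | 869400.00 | 931920.00
x_c = 869400.00 / 8280.00 = 105.00 mm
y_c = 931920.00 / 8280.00 = 112.55 mm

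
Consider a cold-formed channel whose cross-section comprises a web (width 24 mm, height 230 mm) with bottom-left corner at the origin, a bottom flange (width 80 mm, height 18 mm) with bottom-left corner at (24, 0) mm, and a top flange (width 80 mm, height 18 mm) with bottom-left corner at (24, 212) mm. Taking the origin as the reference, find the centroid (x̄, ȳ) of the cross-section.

x̄ = 29.83 mm, ȳ = 115.00 mm

Part | A | x̄ᵢ | ȳᵢ | A·x̄ᵢ | A·ȳᵢ
web | 5520.00 | 12.00 | 115.00 | 66240.00 | 634800.00
bottom flange | 1440.00 | 64.00 | 9.00 | 92160.00 | 12960.00
top flange | 1440.00 | 64.00 | 221.00 | 92160.00 | 318240.00
Σ | 8400.00 |  |  | 250560.00 | 966000.00
x̄ = 250560.00 / 8400.00 = 29.83 mm
ȳ = 966000.00 / 8400.00 = 115.00 mm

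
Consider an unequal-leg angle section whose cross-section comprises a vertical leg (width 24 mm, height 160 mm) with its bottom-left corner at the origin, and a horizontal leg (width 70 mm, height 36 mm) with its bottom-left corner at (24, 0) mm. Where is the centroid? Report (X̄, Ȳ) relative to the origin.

X̄ = 30.62 mm, Ȳ = 55.43 mm

vertical leg: A = 24 × 160 = 3840.00, centroid at (12.00, 80.00).
horizontal leg: A = 70 × 36 = 2520.00, centroid at (59.00, 18.00).
ΣA = 6360.00 mm², ΣAX̄ = 194760.00 mm³, ΣAȲ = 352560.00 mm³.
X̄ = 194760.00/6360.00 = 30.62 mm; Ȳ = 352560.00/6360.00 = 55.43 mm.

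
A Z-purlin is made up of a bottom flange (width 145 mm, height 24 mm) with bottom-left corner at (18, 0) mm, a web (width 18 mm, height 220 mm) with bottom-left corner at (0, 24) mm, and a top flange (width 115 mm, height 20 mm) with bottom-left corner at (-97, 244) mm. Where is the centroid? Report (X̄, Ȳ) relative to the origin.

X̄ = 26.67 mm, Ȳ = 118.75 mm

bottom flange: A = 145 × 24 = 3480.00, centroid at (90.50, 12.00).
web: A = 18 × 220 = 3960.00, centroid at (9.00, 134.00).
top flange: A = 115 × 20 = 2300.00, centroid at (-39.50, 254.00).
ΣA = 9740.00 mm²
ΣAX̄ = (3480.00)(90.50) + (3960.00)(9.00) + (2300.00)(-39.50) = 259730.00 mm³
ΣAȲ = (3480.00)(12.00) + (3960.00)(134.00) + (2300.00)(254.00) = 1156600.00 mm³
X̄ = 259730.00 / 9740.00 = 26.67 mm
Ȳ = 1156600.00 / 9740.00 = 118.75 mm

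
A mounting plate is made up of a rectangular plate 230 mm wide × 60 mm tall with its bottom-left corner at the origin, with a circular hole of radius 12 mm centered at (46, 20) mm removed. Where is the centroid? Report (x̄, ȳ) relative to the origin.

x̄ = 117.34 mm, ȳ = 30.34 mm

plate: A = 230 × 60 = 13800.00, centroid at (115.00, 30.00).
hole: A = −π·12² = -452.39, centroid at (46.00, 20.00).
ΣA = 13347.61 mm², ΣAx̄ = 1566190.09 mm³, ΣAȳ = 404952.21 mm³.
x̄ = 1566190.09/13347.61 = 117.34 mm; ȳ = 404952.21/13347.61 = 30.34 mm.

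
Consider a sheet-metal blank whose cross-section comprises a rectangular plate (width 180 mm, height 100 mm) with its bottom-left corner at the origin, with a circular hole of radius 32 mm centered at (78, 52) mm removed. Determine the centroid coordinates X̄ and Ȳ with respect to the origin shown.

plate: A = 180 × 100 = 18000.00, centroid at (90.00, 50.00).
hole: A = −π·32² = -3216.99, centroid at (78.00, 52.00).
ΣA = 14783.01 mm², ΣAX̄ = 1369074.71 mm³, ΣAȲ = 732716.47 mm³.
X̄ = 1369074.71/14783.01 = 92.61 mm; Ȳ = 732716.47/14783.01 = 49.56 mm.

X̄ = 92.61 mm, Ȳ = 49.56 mm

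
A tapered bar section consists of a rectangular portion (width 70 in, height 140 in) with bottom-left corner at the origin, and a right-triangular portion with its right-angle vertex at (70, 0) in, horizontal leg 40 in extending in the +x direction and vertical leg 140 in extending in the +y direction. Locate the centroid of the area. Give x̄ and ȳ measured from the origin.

rectangular portion: A = 70 × 140 = 9800.00, centroid at (35.00, 70.00).
triangular portion: A = ½·40·140 = 2800.00, centroid at (83.33, 46.67).
ΣA = 12600.00 in²
ΣAx̄ = (9800.00)(35.00) + (2800.00)(83.33) = 576333.33 in³
ΣAȳ = (9800.00)(70.00) + (2800.00)(46.67) = 816666.67 in³
x̄ = 576333.33 / 12600.00 = 45.74 in
ȳ = 816666.67 / 12600.00 = 64.81 in

x̄ = 45.74 in, ȳ = 64.81 in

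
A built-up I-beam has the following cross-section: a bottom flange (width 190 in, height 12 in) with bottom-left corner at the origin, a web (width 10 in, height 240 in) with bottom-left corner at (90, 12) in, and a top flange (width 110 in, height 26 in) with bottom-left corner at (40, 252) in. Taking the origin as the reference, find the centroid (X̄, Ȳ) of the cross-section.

bottom flange: A = 190 × 12 = 2280.00, centroid at (95.00, 6.00).
web: A = 10 × 240 = 2400.00, centroid at (95.00, 132.00).
top flange: A = 110 × 26 = 2860.00, centroid at (95.00, 265.00).
ΣA = 7540.00 in²
ΣAX̄ = (2280.00)(95.00) + (2400.00)(95.00) + (2860.00)(95.00) = 716300.00 in³
ΣAȲ = (2280.00)(6.00) + (2400.00)(132.00) + (2860.00)(265.00) = 1088380.00 in³
X̄ = 716300.00 / 7540.00 = 95.00 in
Ȳ = 1088380.00 / 7540.00 = 144.35 in

X̄ = 95.00 in, Ȳ = 144.35 in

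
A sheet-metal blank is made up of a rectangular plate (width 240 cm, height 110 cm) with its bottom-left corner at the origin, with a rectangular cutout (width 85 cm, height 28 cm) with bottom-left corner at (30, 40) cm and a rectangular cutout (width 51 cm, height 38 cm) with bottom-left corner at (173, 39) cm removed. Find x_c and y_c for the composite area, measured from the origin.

x_c = 118.23 cm, y_c = 54.84 cm

plate: A = 240 × 110 = 26400.00, centroid at (120.00, 55.00).
hole 1: A = −(85 × 28) = -2380.00, centroid at (72.50, 54.00).
hole 2: A = −(51 × 38) = -1938.00, centroid at (198.50, 58.00).
ΣA = 22082.00 cm²
ΣAx_c = (26400.00)(120.00) + (-2380.00)(72.50) + (-1938.00)(198.50) = 2610757.00 cm³
ΣAy_c = (26400.00)(55.00) + (-2380.00)(54.00) + (-1938.00)(58.00) = 1211076.00 cm³
x_c = 2610757.00 / 22082.00 = 118.23 cm
y_c = 1211076.00 / 22082.00 = 54.84 cm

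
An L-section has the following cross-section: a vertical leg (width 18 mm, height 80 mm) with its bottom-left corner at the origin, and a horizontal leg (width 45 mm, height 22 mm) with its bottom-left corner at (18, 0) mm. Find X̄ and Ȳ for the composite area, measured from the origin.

X̄ = 21.83 mm, Ȳ = 28.19 mm

Part | A | x̄ᵢ | ȳᵢ | A·x̄ᵢ | A·ȳᵢ
vertical leg | 1440.00 | 9.00 | 40.00 | 12960.00 | 57600.00
horizontal leg | 990.00 | 40.50 | 11.00 | 40095.00 | 10890.00
Σ | 2430.00 |  |  | 53055.00 | 68490.00
X̄ = 53055.00 / 2430.00 = 21.83 mm
Ȳ = 68490.00 / 2430.00 = 28.19 mm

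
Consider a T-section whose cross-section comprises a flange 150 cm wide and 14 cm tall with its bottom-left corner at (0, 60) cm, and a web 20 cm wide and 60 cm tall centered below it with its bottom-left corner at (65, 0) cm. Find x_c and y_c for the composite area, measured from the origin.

web: A = 20 × 60 = 1200.00, centroid at (75.00, 30.00).
flange: A = 150 × 14 = 2100.00, centroid at (75.00, 67.00).
ΣA = 3300.00 cm²
ΣAx_c = (1200.00)(75.00) + (2100.00)(75.00) = 247500.00 cm³
ΣAy_c = (1200.00)(30.00) + (2100.00)(67.00) = 176700.00 cm³
x_c = 247500.00 / 3300.00 = 75.00 cm
y_c = 176700.00 / 3300.00 = 53.55 cm

x_c = 75.00 cm, y_c = 53.55 cm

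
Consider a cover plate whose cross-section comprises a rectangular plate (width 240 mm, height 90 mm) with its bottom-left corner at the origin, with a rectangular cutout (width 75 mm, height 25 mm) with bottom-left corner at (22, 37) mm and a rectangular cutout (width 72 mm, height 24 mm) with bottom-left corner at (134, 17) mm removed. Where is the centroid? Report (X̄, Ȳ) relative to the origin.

plate: A = 240 × 90 = 21600.00, centroid at (120.00, 45.00).
hole 1: A = −(75 × 25) = -1875.00, centroid at (59.50, 49.50).
hole 2: A = −(72 × 24) = -1728.00, centroid at (170.00, 29.00).
ΣA = 17997.00 mm²
ΣAX̄ = (21600.00)(120.00) + (-1875.00)(59.50) + (-1728.00)(170.00) = 2186677.50 mm³
ΣAȲ = (21600.00)(45.00) + (-1875.00)(49.50) + (-1728.00)(29.00) = 829075.50 mm³
X̄ = 2186677.50 / 17997.00 = 121.50 mm
Ȳ = 829075.50 / 17997.00 = 46.07 mm

X̄ = 121.50 mm, Ȳ = 46.07 mm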